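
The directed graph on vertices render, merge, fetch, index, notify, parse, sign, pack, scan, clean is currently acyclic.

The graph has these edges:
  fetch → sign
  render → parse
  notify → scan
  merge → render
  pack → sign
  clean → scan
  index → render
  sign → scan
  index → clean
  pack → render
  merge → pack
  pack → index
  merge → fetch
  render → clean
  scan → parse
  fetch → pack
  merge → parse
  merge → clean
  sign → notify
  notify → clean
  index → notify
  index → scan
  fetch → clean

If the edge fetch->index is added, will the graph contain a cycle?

No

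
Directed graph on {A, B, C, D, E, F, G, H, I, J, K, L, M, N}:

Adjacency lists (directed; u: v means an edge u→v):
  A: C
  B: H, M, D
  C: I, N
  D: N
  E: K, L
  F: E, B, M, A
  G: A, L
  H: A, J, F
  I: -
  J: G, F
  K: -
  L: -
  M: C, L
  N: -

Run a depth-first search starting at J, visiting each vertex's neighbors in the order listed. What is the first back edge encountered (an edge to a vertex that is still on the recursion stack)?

DFS from J (visiting each vertex's neighbors in the order listed); mark gray on enter, black on exit:
J gray
  G gray
    A gray
      C gray
        I gray
        I black
        N gray
        N black
      C black
    A black
    L gray
    L black
  G black
  F gray
    E gray
      K gray
      K black
      E→L: L black — skip
    E black
    B gray
      H gray
        H→A: A black — skip
        H→J: J is gray → back edge
First back edge: H → J.

H→J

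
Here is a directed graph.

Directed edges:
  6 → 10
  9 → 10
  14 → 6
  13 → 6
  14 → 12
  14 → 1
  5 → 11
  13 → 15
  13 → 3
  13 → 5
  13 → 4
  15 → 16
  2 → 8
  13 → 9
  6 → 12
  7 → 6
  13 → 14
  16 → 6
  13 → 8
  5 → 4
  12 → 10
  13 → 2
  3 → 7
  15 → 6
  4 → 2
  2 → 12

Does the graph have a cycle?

DFS with white/gray/black marking, starting from 16:
16 gray
  6 gray
    12 gray
      10 gray
      10 black
    12 black
    6→10: 10 black — skip
  6 black
16 black
9 gray
  9→10: 10 black — skip
9 black
1 gray
1 black
14 gray
  14→12: 12 black — skip
  14→1: 1 black — skip
  14→6: 6 black — skip
14 black
5 gray
  4 gray
    2 gray
      8 gray
      8 black
      2→12: 12 black — skip
    2 black
  4 black
  11 gray
  11 black
5 black
13 gray
  3 gray
    7 gray
      7→6: 6 black — skip
    7 black
  3 black
  13→5: 5 black — skip
  13→6: 6 black — skip
  15 gray
    15→6: 6 black — skip
    15→16: 16 black — skip
  15 black
  13→2: 2 black — skip
  13→14: 14 black — skip
  13→4: 4 black — skip
  13→9: 9 black — skip
  13→8: 8 black — skip
13 black
Every edge goes to a white or black vertex — no back edge, so the graph is acyclic.

No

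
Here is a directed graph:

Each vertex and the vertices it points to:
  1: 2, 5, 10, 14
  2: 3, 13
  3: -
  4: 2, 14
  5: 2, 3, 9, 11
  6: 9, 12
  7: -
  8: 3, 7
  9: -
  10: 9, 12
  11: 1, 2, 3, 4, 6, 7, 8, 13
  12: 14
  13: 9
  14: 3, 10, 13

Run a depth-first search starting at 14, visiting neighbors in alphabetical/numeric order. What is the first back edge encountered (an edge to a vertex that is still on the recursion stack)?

12→14

DFS from 14 (visiting neighbors in alphabetical/numeric order); mark gray on enter, black on exit:
14 gray
  3 gray
  3 black
  10 gray
    9 gray
    9 black
    12 gray
      12→14: 14 is gray → back edge
First back edge: 12 → 14.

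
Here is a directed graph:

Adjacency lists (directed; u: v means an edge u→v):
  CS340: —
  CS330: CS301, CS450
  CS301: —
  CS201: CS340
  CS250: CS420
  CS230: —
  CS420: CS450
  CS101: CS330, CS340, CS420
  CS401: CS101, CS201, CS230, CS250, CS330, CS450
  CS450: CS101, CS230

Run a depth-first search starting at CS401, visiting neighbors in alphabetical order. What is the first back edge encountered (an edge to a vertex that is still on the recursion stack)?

CS450->CS101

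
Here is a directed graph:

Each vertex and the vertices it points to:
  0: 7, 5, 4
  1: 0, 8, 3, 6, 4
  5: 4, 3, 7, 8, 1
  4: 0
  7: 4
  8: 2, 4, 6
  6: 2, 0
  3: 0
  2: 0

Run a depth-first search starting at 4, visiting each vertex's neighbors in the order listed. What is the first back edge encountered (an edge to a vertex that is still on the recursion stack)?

7→4

DFS from 4 (visiting each vertex's neighbors in the order listed); mark gray on enter, black on exit:
4 gray
  0 gray
    7 gray
      7→4: 4 is gray → back edge
First back edge: 7 → 4.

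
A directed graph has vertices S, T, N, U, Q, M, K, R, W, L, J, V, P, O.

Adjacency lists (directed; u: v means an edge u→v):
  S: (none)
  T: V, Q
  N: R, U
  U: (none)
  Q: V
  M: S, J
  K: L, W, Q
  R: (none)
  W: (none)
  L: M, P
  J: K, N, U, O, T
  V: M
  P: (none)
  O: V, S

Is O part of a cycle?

Yes

O is on a cycle iff O can reach itself via ≥1 edge.
O → V → M → J → O — yes.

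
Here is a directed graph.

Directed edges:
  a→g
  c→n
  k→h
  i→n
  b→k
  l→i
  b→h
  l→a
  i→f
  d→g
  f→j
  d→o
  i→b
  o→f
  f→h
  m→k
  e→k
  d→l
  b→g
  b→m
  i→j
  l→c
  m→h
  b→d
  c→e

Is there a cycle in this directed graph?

Yes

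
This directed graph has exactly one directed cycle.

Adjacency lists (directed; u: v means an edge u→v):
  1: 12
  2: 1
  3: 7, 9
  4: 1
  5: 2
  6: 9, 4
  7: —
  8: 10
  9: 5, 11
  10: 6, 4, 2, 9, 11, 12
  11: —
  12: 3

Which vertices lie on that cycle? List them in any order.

DFS with gray/black marking from 12:
12 gray
  3 gray
    7 gray
    7 black
    9 gray
      5 gray
        2 gray
          1 gray
            1→12: 12 is gray → back edge
Back edge closes the cycle 12 → 3 → 9 → 5 → 2 → 1 → 12; its vertices are {1, 2, 3, 5, 9, 12}.

1, 2, 3, 5, 9, 12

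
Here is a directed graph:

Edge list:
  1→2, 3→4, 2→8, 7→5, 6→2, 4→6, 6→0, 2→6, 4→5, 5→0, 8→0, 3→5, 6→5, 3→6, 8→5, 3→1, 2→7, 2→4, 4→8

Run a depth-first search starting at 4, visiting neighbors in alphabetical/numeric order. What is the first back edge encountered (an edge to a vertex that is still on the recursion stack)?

DFS from 4 (visiting neighbors in alphabetical/numeric order); mark gray on enter, black on exit:
4 gray
  5 gray
    0 gray
    0 black
  5 black
  6 gray
    6→0: 0 black — skip
    2 gray
      2→4: 4 is gray → back edge
First back edge: 2 → 4.

2->4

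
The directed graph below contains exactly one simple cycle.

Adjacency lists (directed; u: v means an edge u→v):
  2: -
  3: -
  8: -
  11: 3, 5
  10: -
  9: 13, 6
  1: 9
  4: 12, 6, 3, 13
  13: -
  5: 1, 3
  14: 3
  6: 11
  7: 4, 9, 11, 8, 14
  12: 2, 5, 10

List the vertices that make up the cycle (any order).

1, 5, 6, 9, 11

DFS with gray/black marking from 9:
9 gray
  13 gray
  13 black
  6 gray
    11 gray
      3 gray
      3 black
      5 gray
        1 gray
          1→9: 9 is gray → back edge
Back edge closes the cycle 9 → 6 → 11 → 5 → 1 → 9; its vertices are {1, 5, 6, 9, 11}.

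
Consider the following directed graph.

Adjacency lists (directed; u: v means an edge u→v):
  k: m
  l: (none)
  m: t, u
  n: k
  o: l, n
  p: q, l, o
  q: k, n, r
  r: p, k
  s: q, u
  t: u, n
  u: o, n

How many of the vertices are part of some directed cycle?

A vertex is on a directed cycle iff it belongs to a strongly connected component of size ≥ 2 (or has a self-loop).
The vertices on cycles are {k, m, n, o, p, q, r, t, u} — 9 in total.

9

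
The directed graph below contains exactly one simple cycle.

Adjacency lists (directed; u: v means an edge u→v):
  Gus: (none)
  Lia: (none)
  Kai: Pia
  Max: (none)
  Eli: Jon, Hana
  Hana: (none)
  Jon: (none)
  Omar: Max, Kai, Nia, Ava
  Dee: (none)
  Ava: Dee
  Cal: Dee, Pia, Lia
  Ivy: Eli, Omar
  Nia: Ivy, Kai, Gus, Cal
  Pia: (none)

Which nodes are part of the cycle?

DFS with gray/black marking from Nia:
Nia gray
  Ivy gray
    Eli gray
      Jon gray
      Jon black
      Hana gray
      Hana black
    Eli black
    Omar gray
      Max gray
      Max black
      Kai gray
        Pia gray
        Pia black
      Kai black
      Omar→Nia: Nia is gray → back edge
Back edge closes the cycle Nia → Ivy → Omar → Nia; its vertices are {Ivy, Nia, Omar}.

Ivy, Nia, Omar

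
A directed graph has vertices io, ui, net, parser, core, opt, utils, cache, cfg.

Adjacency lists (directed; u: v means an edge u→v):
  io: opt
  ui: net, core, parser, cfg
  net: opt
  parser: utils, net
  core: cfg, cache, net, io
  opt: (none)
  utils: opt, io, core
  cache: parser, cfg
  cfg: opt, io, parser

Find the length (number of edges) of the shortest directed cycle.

For each vertex v, BFS finds the shortest path from v back to v.
The shortest such closed walk is parser → utils → core → cfg → parser, length 4.

4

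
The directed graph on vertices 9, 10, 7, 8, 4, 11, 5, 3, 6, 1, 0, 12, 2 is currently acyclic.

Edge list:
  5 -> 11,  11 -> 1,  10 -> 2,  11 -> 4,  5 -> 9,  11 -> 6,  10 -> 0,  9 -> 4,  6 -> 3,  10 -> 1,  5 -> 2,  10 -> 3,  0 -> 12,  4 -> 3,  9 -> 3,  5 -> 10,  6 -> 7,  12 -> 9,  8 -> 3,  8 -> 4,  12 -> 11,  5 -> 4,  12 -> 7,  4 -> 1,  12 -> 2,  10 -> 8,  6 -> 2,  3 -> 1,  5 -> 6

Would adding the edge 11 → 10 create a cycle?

Yes

Adding 11→10 creates a cycle iff 10 can already reach 11.
Path from 10: 10 → 0 → 12 → 11.
So 10 → … → 11 → 10 is a cycle.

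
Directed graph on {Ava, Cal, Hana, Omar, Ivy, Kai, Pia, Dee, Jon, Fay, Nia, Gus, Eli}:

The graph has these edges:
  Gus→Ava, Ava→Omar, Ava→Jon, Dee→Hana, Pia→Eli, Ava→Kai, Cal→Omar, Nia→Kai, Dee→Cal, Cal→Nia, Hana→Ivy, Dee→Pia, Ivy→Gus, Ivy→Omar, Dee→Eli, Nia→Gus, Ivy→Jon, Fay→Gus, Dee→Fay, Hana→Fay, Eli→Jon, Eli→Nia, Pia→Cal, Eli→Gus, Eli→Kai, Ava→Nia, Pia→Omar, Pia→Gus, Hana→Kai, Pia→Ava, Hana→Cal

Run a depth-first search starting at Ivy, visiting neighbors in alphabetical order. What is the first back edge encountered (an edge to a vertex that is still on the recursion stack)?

Nia->Gus

DFS from Ivy (visiting neighbors in alphabetical order); mark gray on enter, black on exit:
Ivy gray
  Gus gray
    Ava gray
      Jon gray
      Jon black
      Kai gray
      Kai black
      Nia gray
        Nia→Gus: Gus is gray → back edge
First back edge: Nia → Gus.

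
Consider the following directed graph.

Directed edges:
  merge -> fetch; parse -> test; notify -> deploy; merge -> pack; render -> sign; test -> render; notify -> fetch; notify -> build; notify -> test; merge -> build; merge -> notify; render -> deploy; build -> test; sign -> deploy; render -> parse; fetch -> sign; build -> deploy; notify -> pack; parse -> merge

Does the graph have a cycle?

DFS with white/gray/black marking, starting from merge:
merge gray
  fetch gray
    sign gray
      deploy gray
      deploy black
    sign black
  fetch black
  pack gray
  pack black
  notify gray
    notify→fetch: fetch black — skip
    notify→pack: pack black — skip
    test gray
      render gray
        parse gray
          parse→merge: merge is gray → back edge
Back edge found, so a cycle exists: merge → notify → test → render → parse → merge.

Yes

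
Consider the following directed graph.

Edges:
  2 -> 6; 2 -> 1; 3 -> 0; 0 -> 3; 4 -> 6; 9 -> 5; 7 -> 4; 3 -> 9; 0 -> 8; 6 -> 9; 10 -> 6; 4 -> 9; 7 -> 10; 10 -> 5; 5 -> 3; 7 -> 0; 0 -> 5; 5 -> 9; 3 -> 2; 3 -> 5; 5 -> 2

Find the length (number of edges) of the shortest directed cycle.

For each vertex v, BFS finds the shortest path from v back to v.
The shortest such closed walk is 0 → 3 → 0, length 2.

2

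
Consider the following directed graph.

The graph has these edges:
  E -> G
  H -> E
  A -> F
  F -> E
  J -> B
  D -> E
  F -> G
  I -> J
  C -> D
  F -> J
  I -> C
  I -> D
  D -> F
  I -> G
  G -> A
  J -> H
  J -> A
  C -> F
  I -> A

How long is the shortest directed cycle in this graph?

For each vertex v, BFS finds the shortest path from v back to v.
The shortest such closed walk is J → A → F → J, length 3.

3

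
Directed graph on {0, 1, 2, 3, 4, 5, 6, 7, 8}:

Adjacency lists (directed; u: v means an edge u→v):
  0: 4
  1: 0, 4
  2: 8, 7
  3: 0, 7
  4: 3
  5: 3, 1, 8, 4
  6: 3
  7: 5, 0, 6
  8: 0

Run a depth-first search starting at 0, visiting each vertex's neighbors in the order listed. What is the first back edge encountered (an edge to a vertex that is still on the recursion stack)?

DFS from 0 (visiting each vertex's neighbors in the order listed); mark gray on enter, black on exit:
0 gray
  4 gray
    3 gray
      3→0: 0 is gray → back edge
First back edge: 3 → 0.

3->0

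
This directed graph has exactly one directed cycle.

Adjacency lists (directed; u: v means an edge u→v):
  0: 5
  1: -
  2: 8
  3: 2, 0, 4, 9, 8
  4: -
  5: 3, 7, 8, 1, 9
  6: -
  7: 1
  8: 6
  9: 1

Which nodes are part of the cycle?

0, 3, 5

DFS with gray/black marking from 3:
3 gray
  2 gray
    8 gray
      6 gray
      6 black
    8 black
  2 black
  0 gray
    5 gray
      5→3: 3 is gray → back edge
Back edge closes the cycle 3 → 0 → 5 → 3; its vertices are {0, 3, 5}.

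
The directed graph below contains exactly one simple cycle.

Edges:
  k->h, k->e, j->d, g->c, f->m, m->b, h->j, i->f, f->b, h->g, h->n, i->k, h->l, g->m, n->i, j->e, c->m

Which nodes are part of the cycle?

DFS with gray/black marking from h:
h gray
  l gray
  l black
  g gray
    m gray
      b gray
      b black
    m black
    c gray
      c→m: m black — skip
    c black
  g black
  j gray
    d gray
    d black
    e gray
    e black
  j black
  n gray
    i gray
      f gray
        f→b: b black — skip
        f→m: m black — skip
      f black
      k gray
        k→e: e black — skip
        k→h: h is gray → back edge
Back edge closes the cycle h → n → i → k → h; its vertices are {h, i, k, n}.

h, i, k, n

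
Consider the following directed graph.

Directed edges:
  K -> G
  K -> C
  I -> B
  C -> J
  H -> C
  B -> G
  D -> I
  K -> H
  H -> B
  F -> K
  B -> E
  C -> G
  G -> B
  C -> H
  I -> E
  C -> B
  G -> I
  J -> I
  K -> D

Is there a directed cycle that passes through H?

Yes

H is on a cycle iff H can reach itself via ≥1 edge.
H → C → H — yes.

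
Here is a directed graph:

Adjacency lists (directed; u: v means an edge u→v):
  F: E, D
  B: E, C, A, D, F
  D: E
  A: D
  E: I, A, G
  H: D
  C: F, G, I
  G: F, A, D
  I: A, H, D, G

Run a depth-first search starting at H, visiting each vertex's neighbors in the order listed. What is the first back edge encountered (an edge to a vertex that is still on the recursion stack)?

A→D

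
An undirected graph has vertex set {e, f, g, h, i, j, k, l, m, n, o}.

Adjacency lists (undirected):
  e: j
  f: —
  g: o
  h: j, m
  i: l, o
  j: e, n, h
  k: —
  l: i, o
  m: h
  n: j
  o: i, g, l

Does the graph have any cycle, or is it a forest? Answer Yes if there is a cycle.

Yes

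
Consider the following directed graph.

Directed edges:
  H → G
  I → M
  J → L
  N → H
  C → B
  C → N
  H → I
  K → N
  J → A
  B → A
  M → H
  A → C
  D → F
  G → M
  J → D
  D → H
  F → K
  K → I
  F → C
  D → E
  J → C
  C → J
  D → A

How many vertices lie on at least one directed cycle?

10

A vertex is on a directed cycle iff it belongs to a strongly connected component of size ≥ 2 (or has a self-loop).
The vertices on cycles are {A, B, C, D, F, G, H, I, J, M} — 10 in total.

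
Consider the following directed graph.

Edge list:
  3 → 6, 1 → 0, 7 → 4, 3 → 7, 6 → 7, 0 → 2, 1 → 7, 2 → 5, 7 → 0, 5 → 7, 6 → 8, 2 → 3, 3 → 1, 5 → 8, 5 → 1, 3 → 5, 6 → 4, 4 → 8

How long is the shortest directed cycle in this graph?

4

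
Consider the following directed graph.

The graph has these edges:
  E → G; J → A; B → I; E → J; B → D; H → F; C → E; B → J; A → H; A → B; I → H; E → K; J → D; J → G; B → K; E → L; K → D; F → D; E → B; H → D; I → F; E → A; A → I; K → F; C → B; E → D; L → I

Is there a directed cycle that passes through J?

J is on a cycle iff J can reach itself via ≥1 edge.
J → A → B → J — yes.

Yes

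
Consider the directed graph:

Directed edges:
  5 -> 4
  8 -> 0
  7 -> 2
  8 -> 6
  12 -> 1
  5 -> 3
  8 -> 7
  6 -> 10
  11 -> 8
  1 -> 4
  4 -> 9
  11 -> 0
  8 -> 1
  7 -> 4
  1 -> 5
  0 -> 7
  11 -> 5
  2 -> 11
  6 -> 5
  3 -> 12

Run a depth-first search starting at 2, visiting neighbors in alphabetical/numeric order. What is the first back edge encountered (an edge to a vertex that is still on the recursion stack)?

7→2

DFS from 2 (visiting neighbors in alphabetical/numeric order); mark gray on enter, black on exit:
2 gray
  11 gray
    0 gray
      7 gray
        7→2: 2 is gray → back edge
First back edge: 7 → 2.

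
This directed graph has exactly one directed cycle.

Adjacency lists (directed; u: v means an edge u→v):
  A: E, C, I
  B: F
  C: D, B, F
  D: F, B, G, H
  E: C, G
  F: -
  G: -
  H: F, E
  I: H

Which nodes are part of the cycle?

C, D, E, H

DFS with gray/black marking from E:
E gray
  C gray
    D gray
      F gray
      F black
      B gray
        B→F: F black — skip
      B black
      G gray
      G black
      H gray
        H→F: F black — skip
        H→E: E is gray → back edge
Back edge closes the cycle E → C → D → H → E; its vertices are {C, D, E, H}.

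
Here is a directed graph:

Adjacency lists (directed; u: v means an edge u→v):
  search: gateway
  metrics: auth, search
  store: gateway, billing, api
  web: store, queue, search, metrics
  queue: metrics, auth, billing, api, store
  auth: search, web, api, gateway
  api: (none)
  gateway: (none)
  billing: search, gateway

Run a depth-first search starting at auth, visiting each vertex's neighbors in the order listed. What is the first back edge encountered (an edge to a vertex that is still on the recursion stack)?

metrics→auth

DFS from auth (visiting each vertex's neighbors in the order listed); mark gray on enter, black on exit:
auth gray
  search gray
    gateway gray
    gateway black
  search black
  web gray
    store gray
      store→gateway: gateway black — skip
      billing gray
        billing→search: search black — skip
        billing→gateway: gateway black — skip
      billing black
      api gray
      api black
    store black
    queue gray
      metrics gray
        metrics→auth: auth is gray → back edge
First back edge: metrics → auth.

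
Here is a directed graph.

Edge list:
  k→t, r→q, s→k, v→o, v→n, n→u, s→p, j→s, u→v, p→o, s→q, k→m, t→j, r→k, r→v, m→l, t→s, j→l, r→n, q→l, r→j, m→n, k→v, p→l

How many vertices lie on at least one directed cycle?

A vertex is on a directed cycle iff it belongs to a strongly connected component of size ≥ 2 (or has a self-loop).
The vertices on cycles are {j, k, n, s, t, u, v} — 7 in total.

7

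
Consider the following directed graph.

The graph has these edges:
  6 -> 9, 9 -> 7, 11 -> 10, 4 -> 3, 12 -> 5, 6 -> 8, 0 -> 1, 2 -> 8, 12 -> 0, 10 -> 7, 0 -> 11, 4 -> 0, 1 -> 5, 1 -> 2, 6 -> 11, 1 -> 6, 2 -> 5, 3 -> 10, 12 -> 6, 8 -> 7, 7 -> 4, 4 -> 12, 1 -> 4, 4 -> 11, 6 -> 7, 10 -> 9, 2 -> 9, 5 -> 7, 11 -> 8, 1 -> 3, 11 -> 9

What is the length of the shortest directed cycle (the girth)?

3

For each vertex v, BFS finds the shortest path from v back to v.
The shortest such closed walk is 1 → 4 → 0 → 1, length 3.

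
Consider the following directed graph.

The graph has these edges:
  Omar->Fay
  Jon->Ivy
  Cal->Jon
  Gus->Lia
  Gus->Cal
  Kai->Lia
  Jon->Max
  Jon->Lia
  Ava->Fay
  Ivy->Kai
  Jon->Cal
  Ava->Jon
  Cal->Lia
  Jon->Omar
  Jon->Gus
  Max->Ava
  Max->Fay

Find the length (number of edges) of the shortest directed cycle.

2

For each vertex v, BFS finds the shortest path from v back to v.
The shortest such closed walk is Jon → Cal → Jon, length 2.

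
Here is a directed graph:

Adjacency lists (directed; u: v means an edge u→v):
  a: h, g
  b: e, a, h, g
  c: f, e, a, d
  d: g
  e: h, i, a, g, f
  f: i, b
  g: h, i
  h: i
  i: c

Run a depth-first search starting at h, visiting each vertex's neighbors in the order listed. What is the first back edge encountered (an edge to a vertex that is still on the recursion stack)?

DFS from h (visiting each vertex's neighbors in the order listed); mark gray on enter, black on exit:
h gray
  i gray
    c gray
      f gray
        f→i: i is gray → back edge
First back edge: f → i.

f→i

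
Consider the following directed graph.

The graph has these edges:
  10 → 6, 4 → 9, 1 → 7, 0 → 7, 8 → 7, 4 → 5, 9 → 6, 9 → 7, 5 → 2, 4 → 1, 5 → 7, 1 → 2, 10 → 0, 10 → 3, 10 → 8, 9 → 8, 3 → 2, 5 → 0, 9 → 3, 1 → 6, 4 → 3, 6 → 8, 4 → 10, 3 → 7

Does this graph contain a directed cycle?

DFS with white/gray/black marking, starting from 7:
7 gray
7 black
0 gray
  0→7: 7 black — skip
0 black
9 gray
  8 gray
    8→7: 7 black — skip
  8 black
  3 gray
    2 gray
    2 black
    3→7: 7 black — skip
  3 black
  9→7: 7 black — skip
  6 gray
    6→8: 8 black — skip
  6 black
9 black
4 gray
  10 gray
    10→0: 0 black — skip
    10→8: 8 black — skip
    10→3: 3 black — skip
    10→6: 6 black — skip
  10 black
  5 gray
    5→7: 7 black — skip
    5→0: 0 black — skip
    5→2: 2 black — skip
  5 black
  4→9: 9 black — skip
  4→3: 3 black — skip
  1 gray
    1→7: 7 black — skip
    1→2: 2 black — skip
    1→6: 6 black — skip
  1 black
4 black
Every edge goes to a white or black vertex — no back edge, so the graph is acyclic.

No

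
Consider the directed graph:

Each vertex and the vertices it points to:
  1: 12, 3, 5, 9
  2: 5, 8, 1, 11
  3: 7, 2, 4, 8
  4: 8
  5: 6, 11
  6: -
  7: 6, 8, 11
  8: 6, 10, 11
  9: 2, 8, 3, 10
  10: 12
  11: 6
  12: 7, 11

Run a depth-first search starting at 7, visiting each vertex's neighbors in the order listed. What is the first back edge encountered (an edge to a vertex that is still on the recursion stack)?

12->7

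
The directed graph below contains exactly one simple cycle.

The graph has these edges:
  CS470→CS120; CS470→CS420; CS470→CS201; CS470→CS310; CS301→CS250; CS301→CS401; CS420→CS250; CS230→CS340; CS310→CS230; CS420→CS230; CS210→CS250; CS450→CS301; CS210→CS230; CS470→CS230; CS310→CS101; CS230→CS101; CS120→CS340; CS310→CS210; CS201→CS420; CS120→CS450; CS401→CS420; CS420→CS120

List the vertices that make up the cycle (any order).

CS120, CS301, CS401, CS420, CS450

DFS with gray/black marking from CS120:
CS120 gray
  CS450 gray
    CS301 gray
      CS250 gray
      CS250 black
      CS401 gray
        CS420 gray
          CS420→CS120: CS120 is gray → back edge
Back edge closes the cycle CS120 → CS450 → CS301 → CS401 → CS420 → CS120; its vertices are {CS120, CS301, CS401, CS420, CS450}.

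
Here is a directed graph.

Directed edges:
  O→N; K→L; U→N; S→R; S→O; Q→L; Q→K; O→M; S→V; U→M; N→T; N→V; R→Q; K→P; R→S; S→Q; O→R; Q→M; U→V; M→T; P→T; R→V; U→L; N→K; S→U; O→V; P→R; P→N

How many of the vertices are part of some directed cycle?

8

A vertex is on a directed cycle iff it belongs to a strongly connected component of size ≥ 2 (or has a self-loop).
The vertices on cycles are {K, N, O, P, Q, R, S, U} — 8 in total.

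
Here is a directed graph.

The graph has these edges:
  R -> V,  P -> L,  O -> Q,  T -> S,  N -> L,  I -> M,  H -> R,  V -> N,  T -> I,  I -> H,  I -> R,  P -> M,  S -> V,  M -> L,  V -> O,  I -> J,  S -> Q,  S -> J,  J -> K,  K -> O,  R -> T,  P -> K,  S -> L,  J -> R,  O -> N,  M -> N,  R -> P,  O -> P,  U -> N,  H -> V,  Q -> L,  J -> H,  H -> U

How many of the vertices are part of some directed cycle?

A vertex is on a directed cycle iff it belongs to a strongly connected component of size ≥ 2 (or has a self-loop).
The vertices on cycles are {H, I, J, K, O, P, R, S, T} — 9 in total.

9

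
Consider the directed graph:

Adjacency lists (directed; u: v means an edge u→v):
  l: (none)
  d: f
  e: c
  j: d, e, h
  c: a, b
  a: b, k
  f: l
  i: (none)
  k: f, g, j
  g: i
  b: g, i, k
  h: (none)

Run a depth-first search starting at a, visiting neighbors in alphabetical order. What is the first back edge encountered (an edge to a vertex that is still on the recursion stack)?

DFS from a (visiting neighbors in alphabetical order); mark gray on enter, black on exit:
a gray
  b gray
    g gray
      i gray
      i black
    g black
    b→i: i black — skip
    k gray
      f gray
        l gray
        l black
      f black
      k→g: g black — skip
      j gray
        d gray
          d→f: f black — skip
        d black
        e gray
          c gray
            c→a: a is gray → back edge
First back edge: c → a.

c→a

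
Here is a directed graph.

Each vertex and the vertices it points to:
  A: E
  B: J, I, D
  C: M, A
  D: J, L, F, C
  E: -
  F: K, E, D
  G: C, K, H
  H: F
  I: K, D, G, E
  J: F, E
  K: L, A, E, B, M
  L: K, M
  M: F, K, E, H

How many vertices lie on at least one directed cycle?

11

A vertex is on a directed cycle iff it belongs to a strongly connected component of size ≥ 2 (or has a self-loop).
The vertices on cycles are {B, C, D, F, G, H, I, J, K, L, M} — 11 in total.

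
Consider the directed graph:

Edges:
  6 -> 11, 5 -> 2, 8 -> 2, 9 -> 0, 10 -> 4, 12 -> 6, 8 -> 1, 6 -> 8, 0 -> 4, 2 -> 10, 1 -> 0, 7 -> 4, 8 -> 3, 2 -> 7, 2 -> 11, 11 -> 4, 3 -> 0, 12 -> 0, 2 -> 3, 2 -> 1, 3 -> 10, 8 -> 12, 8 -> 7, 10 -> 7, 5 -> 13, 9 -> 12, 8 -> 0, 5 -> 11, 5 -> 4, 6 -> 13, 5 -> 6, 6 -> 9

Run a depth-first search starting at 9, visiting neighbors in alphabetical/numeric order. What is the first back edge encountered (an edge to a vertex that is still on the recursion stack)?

8→12

DFS from 9 (visiting neighbors in alphabetical/numeric order); mark gray on enter, black on exit:
9 gray
  0 gray
    4 gray
    4 black
  0 black
  12 gray
    12→0: 0 black — skip
    6 gray
      8 gray
        8→0: 0 black — skip
        1 gray
          1→0: 0 black — skip
        1 black
        2 gray
          2→1: 1 black — skip
          3 gray
            3→0: 0 black — skip
            10 gray
              10→4: 4 black — skip
              7 gray
                7→4: 4 black — skip
              7 black
            10 black
          3 black
          2→7: 7 black — skip
          2→10: 10 black — skip
          11 gray
            11→4: 4 black — skip
          11 black
        2 black
        8→3: 3 black — skip
        8→7: 7 black — skip
        8→12: 12 is gray → back edge
First back edge: 8 → 12.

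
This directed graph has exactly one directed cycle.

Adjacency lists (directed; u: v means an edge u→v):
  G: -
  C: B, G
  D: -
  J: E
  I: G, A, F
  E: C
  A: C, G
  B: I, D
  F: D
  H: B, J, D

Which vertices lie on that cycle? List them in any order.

A, B, C, I

DFS with gray/black marking from B:
B gray
  I gray
    G gray
    G black
    A gray
      C gray
        C→B: B is gray → back edge
Back edge closes the cycle B → I → A → C → B; its vertices are {A, B, C, I}.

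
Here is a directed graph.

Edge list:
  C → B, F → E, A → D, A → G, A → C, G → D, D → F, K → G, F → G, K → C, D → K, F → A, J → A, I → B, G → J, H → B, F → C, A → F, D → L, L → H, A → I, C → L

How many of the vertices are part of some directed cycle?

6

A vertex is on a directed cycle iff it belongs to a strongly connected component of size ≥ 2 (or has a self-loop).
The vertices on cycles are {A, D, F, G, J, K} — 6 in total.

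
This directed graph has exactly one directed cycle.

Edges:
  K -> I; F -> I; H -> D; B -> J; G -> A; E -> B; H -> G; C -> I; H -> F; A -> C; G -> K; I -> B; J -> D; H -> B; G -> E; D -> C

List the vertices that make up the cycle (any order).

B, C, D, I, J

DFS with gray/black marking from C:
C gray
  I gray
    B gray
      J gray
        D gray
          D→C: C is gray → back edge
Back edge closes the cycle C → I → B → J → D → C; its vertices are {B, C, D, I, J}.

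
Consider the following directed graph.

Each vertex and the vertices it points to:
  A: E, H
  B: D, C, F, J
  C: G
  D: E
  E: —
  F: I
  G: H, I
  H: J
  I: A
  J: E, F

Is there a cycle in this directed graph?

DFS with white/gray/black marking, starting from E:
E gray
E black
A gray
  A→E: E black — skip
  H gray
    J gray
      J→E: E black — skip
      F gray
        I gray
          I→A: A is gray → back edge
Back edge found, so a cycle exists: A → H → J → F → I → A.

Yes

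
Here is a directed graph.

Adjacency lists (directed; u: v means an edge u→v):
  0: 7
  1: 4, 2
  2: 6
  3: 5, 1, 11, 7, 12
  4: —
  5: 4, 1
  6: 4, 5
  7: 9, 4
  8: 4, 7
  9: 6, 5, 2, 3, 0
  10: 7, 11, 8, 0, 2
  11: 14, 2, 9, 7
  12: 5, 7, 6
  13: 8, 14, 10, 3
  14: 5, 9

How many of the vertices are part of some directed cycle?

11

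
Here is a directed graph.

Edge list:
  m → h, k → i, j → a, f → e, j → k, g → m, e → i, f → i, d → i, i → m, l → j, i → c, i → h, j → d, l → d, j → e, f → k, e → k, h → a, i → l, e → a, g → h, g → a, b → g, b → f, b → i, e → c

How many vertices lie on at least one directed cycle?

A vertex is on a directed cycle iff it belongs to a strongly connected component of size ≥ 2 (or has a self-loop).
The vertices on cycles are {d, e, i, j, k, l} — 6 in total.

6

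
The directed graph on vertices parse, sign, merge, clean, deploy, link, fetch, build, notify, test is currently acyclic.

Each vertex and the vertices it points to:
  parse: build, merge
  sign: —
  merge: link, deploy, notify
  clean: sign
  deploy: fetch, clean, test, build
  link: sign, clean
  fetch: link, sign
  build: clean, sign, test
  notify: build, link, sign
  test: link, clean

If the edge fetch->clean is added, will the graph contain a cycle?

Adding fetch→clean creates a cycle iff clean can already reach fetch.
Explore from clean: no path reaches fetch. The graph stays acyclic.

No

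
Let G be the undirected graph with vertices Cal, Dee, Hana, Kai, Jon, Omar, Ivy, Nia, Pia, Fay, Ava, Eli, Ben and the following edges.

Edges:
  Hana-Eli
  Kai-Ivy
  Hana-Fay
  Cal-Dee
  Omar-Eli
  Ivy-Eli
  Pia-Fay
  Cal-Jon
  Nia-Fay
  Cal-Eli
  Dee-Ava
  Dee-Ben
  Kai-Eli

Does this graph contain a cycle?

Yes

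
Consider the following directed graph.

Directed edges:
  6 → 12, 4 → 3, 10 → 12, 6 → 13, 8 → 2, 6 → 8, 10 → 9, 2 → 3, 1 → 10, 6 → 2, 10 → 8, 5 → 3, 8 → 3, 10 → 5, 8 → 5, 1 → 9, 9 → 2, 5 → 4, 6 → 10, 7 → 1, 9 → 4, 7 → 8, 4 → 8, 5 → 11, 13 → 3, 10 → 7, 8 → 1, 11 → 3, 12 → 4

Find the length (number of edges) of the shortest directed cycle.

For each vertex v, BFS finds the shortest path from v back to v.
The shortest such closed walk is 10 → 8 → 1 → 10, length 3.

3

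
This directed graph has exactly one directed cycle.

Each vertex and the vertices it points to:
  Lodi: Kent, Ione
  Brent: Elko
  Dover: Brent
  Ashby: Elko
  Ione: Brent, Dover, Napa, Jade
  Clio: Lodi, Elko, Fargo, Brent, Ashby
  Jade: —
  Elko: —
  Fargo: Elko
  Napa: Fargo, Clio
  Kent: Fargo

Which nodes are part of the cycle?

Clio, Ione, Lodi, Napa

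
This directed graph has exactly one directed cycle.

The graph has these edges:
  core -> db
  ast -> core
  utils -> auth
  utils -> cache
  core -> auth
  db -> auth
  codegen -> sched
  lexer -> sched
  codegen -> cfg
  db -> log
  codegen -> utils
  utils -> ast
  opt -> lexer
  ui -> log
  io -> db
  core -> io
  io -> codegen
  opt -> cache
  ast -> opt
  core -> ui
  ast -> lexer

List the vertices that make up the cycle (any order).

DFS with gray/black marking from ast:
ast gray
  lexer gray
    sched gray
    sched black
  lexer black
  opt gray
    cache gray
    cache black
    opt→lexer: lexer black — skip
  opt black
  core gray
    io gray
      codegen gray
        cfg gray
        cfg black
        codegen→sched: sched black — skip
        utils gray
          auth gray
          auth black
          utils→ast: ast is gray → back edge
Back edge closes the cycle ast → core → io → codegen → utils → ast; its vertices are {io, ast, core, utils, codegen}.

io, ast, core, utils, codegen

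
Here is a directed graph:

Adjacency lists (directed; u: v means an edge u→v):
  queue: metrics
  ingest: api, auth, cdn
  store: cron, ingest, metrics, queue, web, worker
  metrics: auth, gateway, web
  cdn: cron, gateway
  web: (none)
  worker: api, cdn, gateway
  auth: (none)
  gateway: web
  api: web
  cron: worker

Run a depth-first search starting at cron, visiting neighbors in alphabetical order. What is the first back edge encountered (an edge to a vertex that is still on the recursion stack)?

DFS from cron (visiting neighbors in alphabetical order); mark gray on enter, black on exit:
cron gray
  worker gray
    api gray
      web gray
      web black
    api black
    cdn gray
      cdn→cron: cron is gray → back edge
First back edge: cdn → cron.

cdn→cron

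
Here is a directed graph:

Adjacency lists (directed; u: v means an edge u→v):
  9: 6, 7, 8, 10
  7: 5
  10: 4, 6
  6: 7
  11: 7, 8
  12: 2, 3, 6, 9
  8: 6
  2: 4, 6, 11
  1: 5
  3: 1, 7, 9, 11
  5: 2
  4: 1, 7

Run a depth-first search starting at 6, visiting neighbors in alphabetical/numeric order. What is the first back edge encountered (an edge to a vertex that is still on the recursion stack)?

DFS from 6 (visiting neighbors in alphabetical/numeric order); mark gray on enter, black on exit:
6 gray
  7 gray
    5 gray
      2 gray
        4 gray
          1 gray
            1→5: 5 is gray → back edge
First back edge: 1 → 5.

1→5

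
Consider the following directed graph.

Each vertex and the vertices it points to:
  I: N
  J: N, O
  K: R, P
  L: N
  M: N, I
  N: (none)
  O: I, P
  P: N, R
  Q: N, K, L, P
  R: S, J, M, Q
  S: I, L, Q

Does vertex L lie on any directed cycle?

L lies on a cycle iff there is a path from L back to itself.
Exploring from L, it never reaches itself; equivalently, its strongly connected component is a singleton.

No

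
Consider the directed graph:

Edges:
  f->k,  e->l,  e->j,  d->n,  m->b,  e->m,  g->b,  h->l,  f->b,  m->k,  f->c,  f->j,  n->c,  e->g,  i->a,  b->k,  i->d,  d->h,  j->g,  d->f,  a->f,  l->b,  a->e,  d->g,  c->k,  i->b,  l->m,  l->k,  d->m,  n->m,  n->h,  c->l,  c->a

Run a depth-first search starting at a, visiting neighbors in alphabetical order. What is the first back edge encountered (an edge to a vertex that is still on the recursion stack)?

c->a

DFS from a (visiting neighbors in alphabetical order); mark gray on enter, black on exit:
a gray
  e gray
    g gray
      b gray
        k gray
        k black
      b black
    g black
    j gray
      j→g: g black — skip
    j black
    l gray
      l→b: b black — skip
      l→k: k black — skip
      m gray
        m→b: b black — skip
        m→k: k black — skip
      m black
    l black
    e→m: m black — skip
  e black
  f gray
    f→b: b black — skip
    c gray
      c→a: a is gray → back edge
First back edge: c → a.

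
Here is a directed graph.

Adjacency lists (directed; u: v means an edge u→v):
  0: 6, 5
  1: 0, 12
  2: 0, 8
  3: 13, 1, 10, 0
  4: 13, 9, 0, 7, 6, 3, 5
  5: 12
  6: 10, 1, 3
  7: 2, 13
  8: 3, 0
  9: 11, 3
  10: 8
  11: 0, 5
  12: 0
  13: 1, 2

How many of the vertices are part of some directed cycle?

10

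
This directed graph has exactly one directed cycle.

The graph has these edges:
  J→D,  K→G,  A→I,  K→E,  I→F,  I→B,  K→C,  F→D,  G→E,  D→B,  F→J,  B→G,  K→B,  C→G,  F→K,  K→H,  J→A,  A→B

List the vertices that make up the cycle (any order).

A, F, I, J

DFS with gray/black marking from F:
F gray
  D gray
    B gray
      G gray
        E gray
        E black
      G black
    B black
  D black
  K gray
    K→G: G black — skip
    K→E: E black — skip
    K→B: B black — skip
    C gray
      C→G: G black — skip
    C black
    H gray
    H black
  K black
  J gray
    A gray
      A→B: B black — skip
      I gray
        I→F: F is gray → back edge
Back edge closes the cycle F → J → A → I → F; its vertices are {A, F, I, J}.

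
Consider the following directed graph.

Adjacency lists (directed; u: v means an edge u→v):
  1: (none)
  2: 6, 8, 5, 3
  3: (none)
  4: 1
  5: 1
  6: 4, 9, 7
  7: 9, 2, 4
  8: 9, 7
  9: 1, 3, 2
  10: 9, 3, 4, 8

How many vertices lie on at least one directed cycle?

A vertex is on a directed cycle iff it belongs to a strongly connected component of size ≥ 2 (or has a self-loop).
The vertices on cycles are {2, 6, 7, 8, 9} — 5 in total.

5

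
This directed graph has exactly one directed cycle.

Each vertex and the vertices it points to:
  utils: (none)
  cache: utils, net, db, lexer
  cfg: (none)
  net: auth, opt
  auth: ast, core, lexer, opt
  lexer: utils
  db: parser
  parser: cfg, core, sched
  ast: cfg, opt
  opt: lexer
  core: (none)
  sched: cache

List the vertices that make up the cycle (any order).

DFS with gray/black marking from sched:
sched gray
  cache gray
    utils gray
    utils black
    net gray
      auth gray
        ast gray
          cfg gray
          cfg black
          opt gray
            lexer gray
              lexer→utils: utils black — skip
            lexer black
          opt black
        ast black
        core gray
        core black
        auth→lexer: lexer black — skip
        auth→opt: opt black — skip
      auth black
      net→opt: opt black — skip
    net black
    db gray
      parser gray
        parser→cfg: cfg black — skip
        parser→core: core black — skip
        parser→sched: sched is gray → back edge
Back edge closes the cycle sched → cache → db → parser → sched; its vertices are {db, cache, sched, parser}.

db, cache, sched, parser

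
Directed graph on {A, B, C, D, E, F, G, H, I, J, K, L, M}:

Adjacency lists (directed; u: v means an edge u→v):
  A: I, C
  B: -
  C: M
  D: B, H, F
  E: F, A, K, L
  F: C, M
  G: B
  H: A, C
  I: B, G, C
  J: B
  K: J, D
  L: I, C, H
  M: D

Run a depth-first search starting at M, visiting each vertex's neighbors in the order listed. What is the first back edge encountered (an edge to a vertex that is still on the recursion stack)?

C→M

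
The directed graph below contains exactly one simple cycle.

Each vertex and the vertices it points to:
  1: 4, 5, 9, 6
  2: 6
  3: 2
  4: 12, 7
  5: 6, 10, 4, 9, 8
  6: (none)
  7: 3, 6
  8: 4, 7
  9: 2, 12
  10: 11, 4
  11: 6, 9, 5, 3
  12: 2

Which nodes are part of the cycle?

5, 10, 11

DFS with gray/black marking from 5:
5 gray
  6 gray
  6 black
  10 gray
    11 gray
      11→6: 6 black — skip
      9 gray
        2 gray
          2→6: 6 black — skip
        2 black
        12 gray
          12→2: 2 black — skip
        12 black
      9 black
      11→5: 5 is gray → back edge
Back edge closes the cycle 5 → 10 → 11 → 5; its vertices are {5, 10, 11}.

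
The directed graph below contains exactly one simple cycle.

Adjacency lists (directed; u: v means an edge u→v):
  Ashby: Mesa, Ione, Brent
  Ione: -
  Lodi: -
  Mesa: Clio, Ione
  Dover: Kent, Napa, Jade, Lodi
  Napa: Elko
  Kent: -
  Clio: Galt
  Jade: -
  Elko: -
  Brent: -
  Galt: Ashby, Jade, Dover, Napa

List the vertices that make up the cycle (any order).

DFS with gray/black marking from Galt:
Galt gray
  Ashby gray
    Mesa gray
      Clio gray
        Clio→Galt: Galt is gray → back edge
Back edge closes the cycle Galt → Ashby → Mesa → Clio → Galt; its vertices are {Clio, Galt, Mesa, Ashby}.

Clio, Galt, Mesa, Ashby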